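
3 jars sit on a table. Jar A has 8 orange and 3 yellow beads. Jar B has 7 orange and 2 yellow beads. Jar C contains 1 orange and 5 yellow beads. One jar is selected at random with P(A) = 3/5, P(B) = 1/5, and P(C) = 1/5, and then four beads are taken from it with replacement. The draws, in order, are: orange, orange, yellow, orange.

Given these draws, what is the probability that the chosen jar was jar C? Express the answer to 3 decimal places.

Compute the likelihood of the observed sequence for each case: P(data | jar A) = (8/11)(8/11)(3/11)(8/11) = 0.10491; P(data | jar B) = (7/9)(7/9)(2/9)(7/9) = 0.10456; P(data | jar C) = (1/6)(1/6)(5/6)(1/6) = 0.003858.
Multiplying each by its prior: 3/5 · 0.10491 = 0.062947, 1/5 · 0.10456 = 0.020911, 1/5 · 0.003858 = 0.0007716; these sum to 0.08463.
Hence P(jar C | data) = (0.0007716) / (0.08463) = 0.0091174.

0.009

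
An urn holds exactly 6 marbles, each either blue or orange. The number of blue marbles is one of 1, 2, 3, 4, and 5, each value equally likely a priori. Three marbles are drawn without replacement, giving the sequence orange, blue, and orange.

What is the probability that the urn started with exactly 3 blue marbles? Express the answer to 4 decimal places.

0.2571

Compute the likelihood of the observed sequence for each case: P(data | r = 1) = (5/6)(1/5)(4/4) = 1/6; P(data | r = 2) = (4/6)(2/5)(3/4) = 1/5; P(data | r = 3) = (3/6)(3/5)(2/4) = 3/20; P(data | r = 4) = (2/6)(4/5)(1/4) = 1/15; P(data | r = 5) = (1/6)(5/5)(0/4) = 0.
Weighting by the prior gives 1/5 · 1/6 = 1/30, 1/5 · 1/5 = 1/25, 1/5 · 3/20 = 3/100, 1/5 · 1/15 = 1/75, 1/5 · 0 = 0; these sum to 7/60.
By Bayes' rule, P(r = 3 | data) = (3/100) / (7/60) = 9/35.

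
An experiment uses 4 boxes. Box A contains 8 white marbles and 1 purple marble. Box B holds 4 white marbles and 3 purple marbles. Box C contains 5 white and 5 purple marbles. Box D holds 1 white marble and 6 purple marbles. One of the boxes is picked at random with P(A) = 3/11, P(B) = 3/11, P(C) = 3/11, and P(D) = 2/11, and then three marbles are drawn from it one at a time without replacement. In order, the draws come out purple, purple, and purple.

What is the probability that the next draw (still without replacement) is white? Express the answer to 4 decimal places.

For each hypothesis, P(data | H) works out to: P(data | box A) = (1/9)(0/8) = 0; P(data | box B) = (3/7)(2/6)(1/5) = 0.028571; P(data | box C) = (5/10)(4/9)(3/8) = 0.083333; P(data | box D) = (6/7)(5/6)(4/5) = 0.57143.
Weighting by the prior gives 3/11 · 0 = 0, 3/11 · 0.028571 = 0.0077922, 3/11 · 0.083333 = 0.022727, 2/11 · 0.57143 = 0.1039; these sum to 0.13442.
Dividing through by the total gives posterior P(box A | data) = 0, P(box B | data) = 0.057971, P(box C | data) = 0.16908, P(box D | data) = 0.77295.
So P(white next | data) = Σ P(white next | H) P(H | data) = (1)(0.057971) + (5/7)(0.16908) + (1/4)(0.77295) = 0.37198.

0.3720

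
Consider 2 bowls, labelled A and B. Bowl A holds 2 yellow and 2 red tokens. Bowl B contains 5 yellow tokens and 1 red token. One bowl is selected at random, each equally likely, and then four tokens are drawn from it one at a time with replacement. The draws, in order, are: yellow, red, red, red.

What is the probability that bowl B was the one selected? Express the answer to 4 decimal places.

Under each hypothesis, the probability of the observed sequence is: P(data | bowl A) = (2/4)(2/4)(2/4)(2/4) = 0.0625; P(data | bowl B) = (5/6)(1/6)(1/6)(1/6) = 0.003858.
The prior-weighted likelihoods are 1/2 · 0.0625 = 0.03125, 1/2 · 0.003858 = 0.001929; these sum to 0.033179.
So P(bowl B | data) = (0.001929) / (0.033179) = 0.05814.

0.0581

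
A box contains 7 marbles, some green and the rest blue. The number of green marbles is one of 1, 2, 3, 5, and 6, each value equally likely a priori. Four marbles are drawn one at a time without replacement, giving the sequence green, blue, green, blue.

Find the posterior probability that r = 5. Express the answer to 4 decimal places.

0.2632

Compute the likelihood of the observed sequence for each case: P(data | r = 1) = (1/7)(6/6)(0/5) = 0; P(data | r = 2) = (2/7)(5/6)(1/5)(4/4) = 1/21; P(data | r = 3) = (3/7)(4/6)(2/5)(3/4) = 3/35; P(data | r = 5) = (5/7)(2/6)(4/5)(1/4) = 1/21; P(data | r = 6) = (6/7)(1/6)(5/5)(0/4) = 0.
Weighting by the prior gives 1/5 · 0 = 0, 1/5 · 1/21 = 1/105, 1/5 · 3/35 = 3/175, 1/5 · 1/21 = 1/105, 1/5 · 0 = 0; summing to 19/525.
By Bayes' rule, P(r = 5 | data) = (1/105) / (19/525) = 5/19.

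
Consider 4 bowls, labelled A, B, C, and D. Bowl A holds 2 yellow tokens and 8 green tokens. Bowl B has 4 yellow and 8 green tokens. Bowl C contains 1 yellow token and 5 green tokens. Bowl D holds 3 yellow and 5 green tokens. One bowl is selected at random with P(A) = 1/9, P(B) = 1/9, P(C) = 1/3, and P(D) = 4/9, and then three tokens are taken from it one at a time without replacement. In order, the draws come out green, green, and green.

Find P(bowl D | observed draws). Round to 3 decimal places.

0.243

Under each hypothesis, the probability of the observed sequence is: P(data | bowl A) = (8/10)(7/9)(6/8) = 0.46667; P(data | bowl B) = (8/12)(7/11)(6/10) = 0.25455; P(data | bowl C) = (5/6)(4/5)(3/4) = 0.5; P(data | bowl D) = (5/8)(4/7)(3/6) = 0.17857.
Weighting by the prior gives 1/9 · 0.46667 = 0.051852, 1/9 · 0.25455 = 0.028283, 1/3 · 0.5 = 0.16667, 4/9 · 0.17857 = 0.079365; with total 0.32617.
By Bayes' rule, P(bowl D | data) = (0.079365) / (0.32617) = 0.24333.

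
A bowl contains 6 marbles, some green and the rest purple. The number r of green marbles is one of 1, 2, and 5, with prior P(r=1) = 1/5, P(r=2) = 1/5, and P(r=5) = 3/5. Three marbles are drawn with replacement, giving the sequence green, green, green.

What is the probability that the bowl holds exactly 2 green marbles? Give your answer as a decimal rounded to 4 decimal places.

The likelihood of the observed sequence under each hypothesis: P(data | r = 1) = (1/6)(1/6)(1/6) = 0.0046296; P(data | r = 2) = (2/6)(2/6)(2/6) = 0.037037; P(data | r = 5) = (5/6)(5/6)(5/6) = 0.5787.
The prior-weighted likelihoods are 1/5 · 0.0046296 = 0.00092593, 1/5 · 0.037037 = 0.0074074, 3/5 · 0.5787 = 0.34722; with total 0.35556.
By Bayes' rule, P(r = 2 | data) = (0.0074074) / (0.35556) = 0.020833.

0.0208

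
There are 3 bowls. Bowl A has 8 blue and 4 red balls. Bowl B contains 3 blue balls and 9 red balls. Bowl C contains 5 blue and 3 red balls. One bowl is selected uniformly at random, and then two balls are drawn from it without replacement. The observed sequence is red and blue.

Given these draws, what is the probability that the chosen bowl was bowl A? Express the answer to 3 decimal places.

Under each hypothesis, the probability of the observed sequence is: P(data | bowl A) = (4/12)(8/11) = 0.24242; P(data | bowl B) = (9/12)(3/11) = 0.20455; P(data | bowl C) = (3/8)(5/7) = 0.26786.
The prior-weighted likelihoods are 1/3 · 0.24242 = 0.080808, 1/3 · 0.20455 = 0.068182, 1/3 · 0.26786 = 0.089286; with total 0.23828.
Hence P(bowl A | data) = (0.080808) / (0.23828) = 0.33914.

0.339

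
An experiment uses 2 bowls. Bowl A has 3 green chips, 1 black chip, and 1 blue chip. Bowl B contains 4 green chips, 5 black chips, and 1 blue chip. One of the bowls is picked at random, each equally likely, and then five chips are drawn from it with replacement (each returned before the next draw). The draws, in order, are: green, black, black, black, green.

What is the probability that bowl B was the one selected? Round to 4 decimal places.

The likelihood of the observed sequence under each hypothesis: P(data | bowl A) = (3/5)(1/5)(1/5)(1/5)(3/5) = 0.00288; P(data | bowl B) = (4/10)(5/10)(5/10)(5/10)(4/10) = 0.02.
Multiplying each by its prior: 1/2 · 0.00288 = 0.00144, 1/2 · 0.02 = 0.01; with total 0.01144.
By Bayes' rule, P(bowl B | data) = (0.01) / (0.01144) = 0.87413.

0.8741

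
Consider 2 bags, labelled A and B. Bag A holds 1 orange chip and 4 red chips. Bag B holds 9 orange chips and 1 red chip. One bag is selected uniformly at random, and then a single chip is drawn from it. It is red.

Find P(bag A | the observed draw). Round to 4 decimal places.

0.8889

Under each hypothesis, the probability of this draw is: P(data | bag A) = (4/5) = 4/5; P(data | bag B) = (1/10) = 1/10.
Weighting by the prior gives 1/2 · 4/5 = 2/5, 1/2 · 1/10 = 1/20; with total 9/20.
Therefore the posterior P(bag A | data) = (2/5) / (9/20) = 8/9.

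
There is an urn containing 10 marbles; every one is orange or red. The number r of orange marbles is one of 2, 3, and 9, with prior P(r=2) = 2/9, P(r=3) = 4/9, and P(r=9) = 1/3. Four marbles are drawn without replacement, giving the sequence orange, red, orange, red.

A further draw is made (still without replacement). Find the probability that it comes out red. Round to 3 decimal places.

Under each hypothesis, the probability of the observed sequence is: P(data | r = 2) = (2/10)(8/9)(1/8)(7/7) = 1/45; P(data | r = 3) = (3/10)(7/9)(2/8)(6/7) = 1/20; P(data | r = 9) = (9/10)(1/9)(8/8)(0/7) = 0.
Multiplying each by its prior: 2/9 · 1/45 = 2/405, 4/9 · 1/20 = 1/45, 1/3 · 0 = 0; with total 11/405.
The posterior is then P(r = 2 | data) = 2/11, P(r = 3 | data) = 9/11, P(r = 9 | data) = 0.
So P(red next | data) = Σ P(red next | H) P(H | data) = (1)(2/11) + (5/6)(9/11) = 19/22.

0.864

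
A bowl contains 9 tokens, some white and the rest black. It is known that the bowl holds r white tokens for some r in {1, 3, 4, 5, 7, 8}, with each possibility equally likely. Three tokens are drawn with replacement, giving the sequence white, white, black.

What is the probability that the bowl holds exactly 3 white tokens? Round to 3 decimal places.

0.134

Compute the likelihood of the observed sequence for each case: P(data | r = 1) = (1/9)(1/9)(8/9) = 0.010974; P(data | r = 3) = (3/9)(3/9)(6/9) = 0.074074; P(data | r = 4) = (4/9)(4/9)(5/9) = 0.10974; P(data | r = 5) = (5/9)(5/9)(4/9) = 0.13717; P(data | r = 7) = (7/9)(7/9)(2/9) = 0.13443; P(data | r = 8) = (8/9)(8/9)(1/9) = 0.087791.
The prior-weighted likelihoods are 1/6 · 0.010974 = 0.001829, 1/6 · 0.074074 = 0.012346, 1/6 · 0.10974 = 0.01829, 1/6 · 0.13717 = 0.022862, 1/6 · 0.13443 = 0.022405, 1/6 · 0.087791 = 0.014632; with total 0.092364.
Therefore the posterior P(r = 3 | data) = (0.012346) / (0.092364) = 0.13366.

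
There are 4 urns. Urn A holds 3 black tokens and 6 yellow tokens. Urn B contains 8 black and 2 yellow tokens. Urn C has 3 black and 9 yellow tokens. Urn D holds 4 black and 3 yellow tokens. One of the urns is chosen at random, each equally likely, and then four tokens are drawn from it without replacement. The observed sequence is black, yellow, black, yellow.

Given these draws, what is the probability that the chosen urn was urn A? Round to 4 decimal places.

0.2920

Compute the likelihood of the observed sequence for each case: P(data | urn A) = (3/9)(6/8)(2/7)(5/6) = 0.059524; P(data | urn B) = (8/10)(2/9)(7/8)(1/7) = 0.022222; P(data | urn C) = (3/12)(9/11)(2/10)(8/9) = 0.036364; P(data | urn D) = (4/7)(3/6)(3/5)(2/4) = 0.085714.
Weighting by the prior gives 1/4 · 0.059524 = 0.014881, 1/4 · 0.022222 = 0.0055556, 1/4 · 0.036364 = 0.0090909, 1/4 · 0.085714 = 0.021429; with total 0.050956.
By Bayes' rule, P(urn A | data) = (0.014881) / (0.050956) = 0.29204.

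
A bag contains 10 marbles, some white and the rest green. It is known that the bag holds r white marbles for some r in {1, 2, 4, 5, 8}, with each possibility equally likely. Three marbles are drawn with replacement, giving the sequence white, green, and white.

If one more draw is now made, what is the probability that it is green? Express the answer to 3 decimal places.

0.460

Compute the likelihood of the observed sequence for each case: P(data | r = 1) = (1/10)(9/10)(1/10) = 0.009; P(data | r = 2) = (2/10)(8/10)(2/10) = 0.032; P(data | r = 4) = (4/10)(6/10)(4/10) = 0.096; P(data | r = 5) = (5/10)(5/10)(5/10) = 0.125; P(data | r = 8) = (8/10)(2/10)(8/10) = 0.128.
Multiplying each by its prior: 1/5 · 0.009 = 0.0018, 1/5 · 0.032 = 0.0064, 1/5 · 0.096 = 0.0192, 1/5 · 0.125 = 0.025, 1/5 · 0.128 = 0.0256; these sum to 0.078.
Normalising, the posterior is P(r = 1 | data) = 0.023077, P(r = 2 | data) = 0.082051, P(r = 4 | data) = 0.24615, P(r = 5 | data) = 0.32051, P(r = 8 | data) = 0.32821.
So P(green next | data) = Σ P(green next | H) P(H | data) = (9/10)(0.023077) + (4/5)(0.082051) + (3/5)(0.24615) + (1/2)(0.32051) + (1/5)(0.32821) = 0.46.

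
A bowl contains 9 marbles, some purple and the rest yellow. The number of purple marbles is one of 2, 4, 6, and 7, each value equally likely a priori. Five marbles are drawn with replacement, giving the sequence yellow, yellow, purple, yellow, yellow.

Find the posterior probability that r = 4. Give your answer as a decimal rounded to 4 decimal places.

0.3165

The likelihood of the observed sequence under each hypothesis: P(data | r = 2) = (7/9)(7/9)(2/9)(7/9)(7/9) = 0.081322; P(data | r = 4) = (5/9)(5/9)(4/9)(5/9)(5/9) = 0.042338; P(data | r = 6) = (3/9)(3/9)(6/9)(3/9)(3/9) = 0.0082305; P(data | r = 7) = (2/9)(2/9)(7/9)(2/9)(2/9) = 0.0018967.
The prior-weighted likelihoods are 1/4 · 0.081322 = 0.020331, 1/4 · 0.042338 = 0.010584, 1/4 · 0.0082305 = 0.0020576, 1/4 · 0.0018967 = 0.00047418; with total 0.033447.
By Bayes' rule, P(r = 4 | data) = (0.010584) / (0.033447) = 0.31646.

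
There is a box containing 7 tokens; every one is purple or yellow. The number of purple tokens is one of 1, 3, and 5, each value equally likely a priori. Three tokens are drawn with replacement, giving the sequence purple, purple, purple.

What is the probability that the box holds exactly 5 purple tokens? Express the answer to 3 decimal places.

0.817

The likelihood of the observed sequence under each hypothesis: P(data | r = 1) = (1/7)(1/7)(1/7) = 0.0029155; P(data | r = 3) = (3/7)(3/7)(3/7) = 0.078717; P(data | r = 5) = (5/7)(5/7)(5/7) = 0.36443.
Weighting by the prior gives 1/3 · 0.0029155 = 0.00097182, 1/3 · 0.078717 = 0.026239, 1/3 · 0.36443 = 0.12148; with total 0.14869.
So P(r = 5 | data) = (0.12148) / (0.14869) = 0.81699.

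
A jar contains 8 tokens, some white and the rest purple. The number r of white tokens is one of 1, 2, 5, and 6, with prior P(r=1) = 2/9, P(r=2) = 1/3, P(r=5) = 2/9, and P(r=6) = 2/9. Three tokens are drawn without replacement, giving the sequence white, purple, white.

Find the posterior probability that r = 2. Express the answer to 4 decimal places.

Under each hypothesis, the probability of the observed sequence is: P(data | r = 1) = (1/8)(7/7)(0/6) = 0; P(data | r = 2) = (2/8)(6/7)(1/6) = 1/28; P(data | r = 5) = (5/8)(3/7)(4/6) = 5/28; P(data | r = 6) = (6/8)(2/7)(5/6) = 5/28.
Weighting by the prior gives 2/9 · 0 = 0, 1/3 · 1/28 = 1/84, 2/9 · 5/28 = 5/126, 2/9 · 5/28 = 5/126; these sum to 23/252.
Hence P(r = 2 | data) = (1/84) / (23/252) = 3/23.

0.1304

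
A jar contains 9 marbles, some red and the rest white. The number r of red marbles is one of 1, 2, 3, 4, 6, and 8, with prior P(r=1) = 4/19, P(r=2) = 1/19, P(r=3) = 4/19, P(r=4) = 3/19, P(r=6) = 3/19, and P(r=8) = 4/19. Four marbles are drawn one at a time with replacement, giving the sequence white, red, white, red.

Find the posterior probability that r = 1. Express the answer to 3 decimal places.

Compute the likelihood of the observed sequence for each case: P(data | r = 1) = (8/9)(1/9)(8/9)(1/9) = 0.0097546; P(data | r = 2) = (7/9)(2/9)(7/9)(2/9) = 0.029873; P(data | r = 3) = (6/9)(3/9)(6/9)(3/9) = 0.049383; P(data | r = 4) = (5/9)(4/9)(5/9)(4/9) = 0.060966; P(data | r = 6) = (3/9)(6/9)(3/9)(6/9) = 0.049383; P(data | r = 8) = (1/9)(8/9)(1/9)(8/9) = 0.0097546.
Weighting by the prior gives 4/19 · 0.0097546 = 0.0020536, 1/19 · 0.029873 = 0.0015723, 4/19 · 0.049383 = 0.010396, 3/19 · 0.060966 = 0.0096263, 3/19 · 0.049383 = 0.0077973, 4/19 · 0.0097546 = 0.0020536; with total 0.033499.
By Bayes' rule, P(r = 1 | data) = (0.0020536) / (0.033499) = 0.061303.

0.061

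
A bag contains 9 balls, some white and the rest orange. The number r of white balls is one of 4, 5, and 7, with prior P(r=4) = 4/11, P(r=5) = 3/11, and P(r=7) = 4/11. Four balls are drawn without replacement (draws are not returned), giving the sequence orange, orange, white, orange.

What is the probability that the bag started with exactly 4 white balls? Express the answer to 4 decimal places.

Under each hypothesis, the probability of the observed sequence is: P(data | r = 4) = (5/9)(4/8)(4/7)(3/6) = 5/63; P(data | r = 5) = (4/9)(3/8)(5/7)(2/6) = 5/126; P(data | r = 7) = (2/9)(1/8)(7/7)(0/6) = 0.
The prior-weighted likelihoods are 4/11 · 5/63 = 20/693, 3/11 · 5/126 = 5/462, 4/11 · 0 = 0; these sum to 5/126.
By Bayes' rule, P(r = 4 | data) = (20/693) / (5/126) = 8/11.

0.7273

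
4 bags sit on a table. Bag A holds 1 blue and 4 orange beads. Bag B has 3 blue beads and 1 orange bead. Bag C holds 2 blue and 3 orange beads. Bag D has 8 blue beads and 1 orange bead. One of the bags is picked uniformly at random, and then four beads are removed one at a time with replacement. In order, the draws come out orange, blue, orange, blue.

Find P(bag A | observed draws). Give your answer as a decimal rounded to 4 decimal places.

For each hypothesis, P(data | H) works out to: P(data | bag A) = (4/5)(1/5)(4/5)(1/5) = 0.0256; P(data | bag B) = (1/4)(3/4)(1/4)(3/4) = 0.035156; P(data | bag C) = (3/5)(2/5)(3/5)(2/5) = 0.0576; P(data | bag D) = (1/9)(8/9)(1/9)(8/9) = 0.0097546.
The prior-weighted likelihoods are 1/4 · 0.0256 = 0.0064, 1/4 · 0.035156 = 0.0087891, 1/4 · 0.0576 = 0.0144, 1/4 · 0.0097546 = 0.0024387; these sum to 0.032028.
So P(bag A | data) = (0.0064) / (0.032028) = 0.19983.

0.1998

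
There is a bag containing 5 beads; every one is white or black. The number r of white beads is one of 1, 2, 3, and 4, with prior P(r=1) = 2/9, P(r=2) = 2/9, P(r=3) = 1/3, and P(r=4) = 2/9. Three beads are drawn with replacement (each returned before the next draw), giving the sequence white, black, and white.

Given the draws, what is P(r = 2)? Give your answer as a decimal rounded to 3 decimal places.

0.203

For each hypothesis, P(data | H) works out to: P(data | r = 1) = (1/5)(4/5)(1/5) = 0.032; P(data | r = 2) = (2/5)(3/5)(2/5) = 0.096; P(data | r = 3) = (3/5)(2/5)(3/5) = 0.144; P(data | r = 4) = (4/5)(1/5)(4/5) = 0.128.
Weighting by the prior gives 2/9 · 0.032 = 0.0071111, 2/9 · 0.096 = 0.021333, 1/3 · 0.144 = 0.048, 2/9 · 0.128 = 0.028444; with total 0.10489.
Hence P(r = 2 | data) = (0.021333) / (0.10489) = 0.20339.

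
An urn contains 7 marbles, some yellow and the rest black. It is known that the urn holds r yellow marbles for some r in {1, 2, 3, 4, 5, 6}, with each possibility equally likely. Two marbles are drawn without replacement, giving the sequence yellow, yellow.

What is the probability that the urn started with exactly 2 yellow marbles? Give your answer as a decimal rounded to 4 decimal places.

Under each hypothesis, the probability of the observed sequence is: P(data | r = 1) = (1/7)(0/6) = 0; P(data | r = 2) = (2/7)(1/6) = 1/21; P(data | r = 3) = (3/7)(2/6) = 1/7; P(data | r = 4) = (4/7)(3/6) = 2/7; P(data | r = 5) = (5/7)(4/6) = 10/21; P(data | r = 6) = (6/7)(5/6) = 5/7.
Multiplying each by its prior: 1/6 · 0 = 0, 1/6 · 1/21 = 1/126, 1/6 · 1/7 = 1/42, 1/6 · 2/7 = 1/21, 1/6 · 10/21 = 5/63, 1/6 · 5/7 = 5/42; summing to 5/18.
Hence P(r = 2 | data) = (1/126) / (5/18) = 1/35.

0.0286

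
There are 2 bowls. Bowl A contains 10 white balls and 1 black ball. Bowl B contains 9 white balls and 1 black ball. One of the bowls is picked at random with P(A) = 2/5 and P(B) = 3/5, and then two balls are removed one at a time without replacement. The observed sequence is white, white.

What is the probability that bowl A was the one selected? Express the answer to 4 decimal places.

The likelihood of the observed sequence under each hypothesis: P(data | bowl A) = (10/11)(9/10) = 9/11; P(data | bowl B) = (9/10)(8/9) = 4/5.
The prior-weighted likelihoods are 2/5 · 9/11 = 18/55, 3/5 · 4/5 = 12/25; with total 222/275.
So P(bowl A | data) = (18/55) / (222/275) = 15/37.

0.4054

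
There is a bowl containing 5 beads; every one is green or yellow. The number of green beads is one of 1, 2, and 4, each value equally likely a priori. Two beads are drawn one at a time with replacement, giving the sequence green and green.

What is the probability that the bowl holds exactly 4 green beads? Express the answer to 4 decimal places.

0.7619

For each hypothesis, P(data | H) works out to: P(data | r = 1) = (1/5)(1/5) = 1/25; P(data | r = 2) = (2/5)(2/5) = 4/25; P(data | r = 4) = (4/5)(4/5) = 16/25.
The prior-weighted likelihoods are 1/3 · 1/25 = 1/75, 1/3 · 4/25 = 4/75, 1/3 · 16/25 = 16/75; these sum to 7/25.
Hence P(r = 4 | data) = (16/75) / (7/25) = 16/21.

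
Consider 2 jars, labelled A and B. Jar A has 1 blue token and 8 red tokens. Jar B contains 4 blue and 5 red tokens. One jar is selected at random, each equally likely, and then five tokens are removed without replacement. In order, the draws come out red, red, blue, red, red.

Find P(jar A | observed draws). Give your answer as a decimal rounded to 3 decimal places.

0.778

For each hypothesis, P(data | H) works out to: P(data | jar A) = (8/9)(7/8)(1/7)(6/6)(5/5) = 1/9; P(data | jar B) = (5/9)(4/8)(4/7)(3/6)(2/5) = 2/63.
Weighting by the prior gives 1/2 · 1/9 = 1/18, 1/2 · 2/63 = 1/63; summing to 1/14.
By Bayes' rule, P(jar A | data) = (1/18) / (1/14) = 7/9.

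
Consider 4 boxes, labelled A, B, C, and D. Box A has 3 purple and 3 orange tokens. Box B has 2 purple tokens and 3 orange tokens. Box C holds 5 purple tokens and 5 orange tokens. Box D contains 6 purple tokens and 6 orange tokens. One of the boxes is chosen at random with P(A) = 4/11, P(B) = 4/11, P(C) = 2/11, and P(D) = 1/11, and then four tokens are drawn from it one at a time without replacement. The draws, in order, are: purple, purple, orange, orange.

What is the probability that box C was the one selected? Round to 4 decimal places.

0.1534

Under each hypothesis, the probability of the observed sequence is: P(data | box A) = (3/6)(2/5)(3/4)(2/3) = 0.1; P(data | box B) = (2/5)(1/4)(3/3)(2/2) = 0.1; P(data | box C) = (5/10)(4/9)(5/8)(4/7) = 0.079365; P(data | box D) = (6/12)(5/11)(6/10)(5/9) = 0.075758.
The prior-weighted likelihoods are 4/11 · 0.1 = 0.036364, 4/11 · 0.1 = 0.036364, 2/11 · 0.079365 = 0.01443, 1/11 · 0.075758 = 0.0068871; these sum to 0.094044.
By Bayes' rule, P(box C | data) = (0.01443) / (0.094044) = 0.15344.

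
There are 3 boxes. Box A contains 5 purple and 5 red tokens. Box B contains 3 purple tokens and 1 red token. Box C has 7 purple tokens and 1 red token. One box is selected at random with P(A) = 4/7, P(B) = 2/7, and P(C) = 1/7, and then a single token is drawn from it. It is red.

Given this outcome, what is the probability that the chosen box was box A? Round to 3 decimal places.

0.762

For each hypothesis, P(data | H) works out to: P(data | box A) = (5/10) = 1/2; P(data | box B) = (1/4) = 1/4; P(data | box C) = (1/8) = 1/8.
The prior-weighted likelihoods are 4/7 · 1/2 = 2/7, 2/7 · 1/4 = 1/14, 1/7 · 1/8 = 1/56; these sum to 3/8.
So P(box A | data) = (2/7) / (3/8) = 16/21.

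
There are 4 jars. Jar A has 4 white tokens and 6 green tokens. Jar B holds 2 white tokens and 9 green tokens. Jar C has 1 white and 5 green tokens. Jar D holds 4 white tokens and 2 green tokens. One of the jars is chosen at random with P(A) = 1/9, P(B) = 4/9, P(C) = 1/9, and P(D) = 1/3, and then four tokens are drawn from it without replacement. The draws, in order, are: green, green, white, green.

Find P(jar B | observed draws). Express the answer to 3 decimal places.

Under each hypothesis, the probability of the observed sequence is: P(data | jar A) = (6/10)(5/9)(4/8)(4/7) = 0.095238; P(data | jar B) = (9/11)(8/10)(2/9)(7/8) = 0.12727; P(data | jar C) = (5/6)(4/5)(1/4)(3/3) = 0.16667; P(data | jar D) = (2/6)(1/5)(4/4)(0/3) = 0.
Multiplying each by its prior: 1/9 · 0.095238 = 0.010582, 4/9 · 0.12727 = 0.056566, 1/9 · 0.16667 = 0.018519, 1/3 · 0 = 0; with total 0.085666.
Hence P(jar B | data) = (0.056566) / (0.085666) = 0.6603.

0.660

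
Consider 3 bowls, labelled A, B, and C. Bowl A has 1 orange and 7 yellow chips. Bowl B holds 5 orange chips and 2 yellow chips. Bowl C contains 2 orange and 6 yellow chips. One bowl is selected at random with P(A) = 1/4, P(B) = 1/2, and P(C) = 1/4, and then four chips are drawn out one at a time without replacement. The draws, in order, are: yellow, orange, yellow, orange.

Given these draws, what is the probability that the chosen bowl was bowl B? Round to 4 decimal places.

0.7273

The likelihood of the observed sequence under each hypothesis: P(data | bowl A) = (7/8)(1/7)(6/6)(0/5) = 0; P(data | bowl B) = (2/7)(5/6)(1/5)(4/4) = 1/21; P(data | bowl C) = (6/8)(2/7)(5/6)(1/5) = 1/28.
The prior-weighted likelihoods are 1/4 · 0 = 0, 1/2 · 1/21 = 1/42, 1/4 · 1/28 = 1/112; summing to 11/336.
By Bayes' rule, P(bowl B | data) = (1/42) / (11/336) = 8/11.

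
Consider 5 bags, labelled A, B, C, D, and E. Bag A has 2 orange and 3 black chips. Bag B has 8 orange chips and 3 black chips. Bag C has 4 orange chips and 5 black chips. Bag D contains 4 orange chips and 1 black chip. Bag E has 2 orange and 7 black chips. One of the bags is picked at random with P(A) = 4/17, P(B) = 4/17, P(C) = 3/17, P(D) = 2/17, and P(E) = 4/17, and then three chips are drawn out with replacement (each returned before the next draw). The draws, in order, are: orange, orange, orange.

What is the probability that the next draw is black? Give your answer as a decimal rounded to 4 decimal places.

The likelihood of the observed sequence under each hypothesis: P(data | bag A) = (2/5)(2/5)(2/5) = 0.064; P(data | bag B) = (8/11)(8/11)(8/11) = 0.38467; P(data | bag C) = (4/9)(4/9)(4/9) = 0.087791; P(data | bag D) = (4/5)(4/5)(4/5) = 0.512; P(data | bag E) = (2/9)(2/9)(2/9) = 0.010974.
Multiplying each by its prior: 4/17 · 0.064 = 0.015059, 4/17 · 0.38467 = 0.090511, 3/17 · 0.087791 = 0.015493, 2/17 · 0.512 = 0.060235, 4/17 · 0.010974 = 0.0025821; summing to 0.18388.
Dividing through by the total gives posterior P(bag A | data) = 0.081895, P(bag B | data) = 0.49223, P(bag C | data) = 0.084254, P(bag D | data) = 0.32758, P(bag E | data) = 0.014042.
So P(black next | data) = Σ P(black next | H) P(H | data) = (3/5)(0.081895) + (3/11)(0.49223) + (5/9)(0.084254) + (1/5)(0.32758) + (7/9)(0.014042) = 0.30663.

0.3066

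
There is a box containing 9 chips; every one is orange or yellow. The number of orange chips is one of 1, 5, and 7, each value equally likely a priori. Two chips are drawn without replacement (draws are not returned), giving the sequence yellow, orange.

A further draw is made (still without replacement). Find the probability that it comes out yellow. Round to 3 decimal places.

0.442

Compute the likelihood of the observed sequence for each case: P(data | r = 1) = (8/9)(1/8) = 1/9; P(data | r = 5) = (4/9)(5/8) = 5/18; P(data | r = 7) = (2/9)(7/8) = 7/36.
Multiplying each by its prior: 1/3 · 1/9 = 1/27, 1/3 · 5/18 = 5/54, 1/3 · 7/36 = 7/108; with total 7/36.
Dividing through by the total gives posterior P(r = 1 | data) = 4/21, P(r = 5 | data) = 10/21, P(r = 7 | data) = 1/3.
The predictive probability is P(yellow next | data) = (1)(4/21) + (3/7)(10/21) + (1/7)(1/3) = 65/147.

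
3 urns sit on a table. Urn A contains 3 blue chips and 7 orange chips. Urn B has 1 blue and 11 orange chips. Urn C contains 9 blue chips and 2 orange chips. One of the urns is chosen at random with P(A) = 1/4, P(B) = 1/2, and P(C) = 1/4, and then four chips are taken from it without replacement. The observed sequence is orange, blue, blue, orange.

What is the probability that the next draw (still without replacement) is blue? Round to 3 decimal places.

For each hypothesis, P(data | H) works out to: P(data | urn A) = (7/10)(3/9)(2/8)(6/7) = 1/20; P(data | urn B) = (11/12)(1/11)(0/10) = 0; P(data | urn C) = (2/11)(9/10)(8/9)(1/8) = 1/55.
The prior-weighted likelihoods are 1/4 · 1/20 = 1/80, 1/2 · 0 = 0, 1/4 · 1/55 = 1/220; with total 3/176.
The posterior is then P(urn A | data) = 11/15, P(urn B | data) = 0, P(urn C | data) = 4/15.
So P(blue next | data) = Σ P(blue next | H) P(H | data) = (1/6)(11/15) + (1)(4/15) = 7/18.

0.389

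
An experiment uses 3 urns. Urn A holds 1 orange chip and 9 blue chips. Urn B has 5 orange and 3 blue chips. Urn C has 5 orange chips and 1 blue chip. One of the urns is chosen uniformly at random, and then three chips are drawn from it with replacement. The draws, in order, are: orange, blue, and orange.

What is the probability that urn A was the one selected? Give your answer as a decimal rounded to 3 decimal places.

For each hypothesis, P(data | H) works out to: P(data | urn A) = (1/10)(9/10)(1/10) = 0.009; P(data | urn B) = (5/8)(3/8)(5/8) = 0.14648; P(data | urn C) = (5/6)(1/6)(5/6) = 0.11574.
The prior-weighted likelihoods are 1/3 · 0.009 = 0.003, 1/3 · 0.14648 = 0.048828, 1/3 · 0.11574 = 0.03858; summing to 0.090408.
By Bayes' rule, P(urn A | data) = (0.003) / (0.090408) = 0.033183.

0.033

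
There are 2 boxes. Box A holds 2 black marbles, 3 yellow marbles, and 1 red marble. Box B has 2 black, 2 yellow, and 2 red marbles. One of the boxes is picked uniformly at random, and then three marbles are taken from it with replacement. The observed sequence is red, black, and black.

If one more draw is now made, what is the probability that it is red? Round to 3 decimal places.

0.278

For each hypothesis, P(data | H) works out to: P(data | box A) = (1/6)(2/6)(2/6) = 1/54; P(data | box B) = (2/6)(2/6)(2/6) = 1/27.
Multiplying each by its prior: 1/2 · 1/54 = 1/108, 1/2 · 1/27 = 1/54; summing to 1/36.
The posterior is then P(box A | data) = 1/3, P(box B | data) = 2/3.
The predictive probability is P(red next | data) = (1/6)(1/3) + (1/3)(2/3) = 5/18.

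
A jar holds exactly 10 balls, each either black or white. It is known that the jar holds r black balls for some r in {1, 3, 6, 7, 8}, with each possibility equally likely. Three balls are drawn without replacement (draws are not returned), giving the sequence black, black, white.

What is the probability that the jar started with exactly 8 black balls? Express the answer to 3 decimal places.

0.280

The likelihood of the observed sequence under each hypothesis: P(data | r = 1) = (1/10)(0/9) = 0; P(data | r = 3) = (3/10)(2/9)(7/8) = 7/120; P(data | r = 6) = (6/10)(5/9)(4/8) = 1/6; P(data | r = 7) = (7/10)(6/9)(3/8) = 7/40; P(data | r = 8) = (8/10)(7/9)(2/8) = 7/45.
The prior-weighted likelihoods are 1/5 · 0 = 0, 1/5 · 7/120 = 7/600, 1/5 · 1/6 = 1/30, 1/5 · 7/40 = 7/200, 1/5 · 7/45 = 7/225; summing to 1/9.
So P(r = 8 | data) = (7/225) / (1/9) = 7/25.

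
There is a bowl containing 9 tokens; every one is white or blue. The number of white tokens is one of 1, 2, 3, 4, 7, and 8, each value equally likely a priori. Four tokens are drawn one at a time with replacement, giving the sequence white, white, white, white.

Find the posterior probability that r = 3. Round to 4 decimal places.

Under each hypothesis, the probability of the observed sequence is: P(data | r = 1) = (1/9)(1/9)(1/9)(1/9) = 0.00015242; P(data | r = 2) = (2/9)(2/9)(2/9)(2/9) = 0.0024387; P(data | r = 3) = (3/9)(3/9)(3/9)(3/9) = 0.012346; P(data | r = 4) = (4/9)(4/9)(4/9)(4/9) = 0.039018; P(data | r = 7) = (7/9)(7/9)(7/9)(7/9) = 0.36595; P(data | r = 8) = (8/9)(8/9)(8/9)(8/9) = 0.6243.
The prior-weighted likelihoods are 1/6 · 0.00015242 = 2.5403e-05, 1/6 · 0.0024387 = 0.00040644, 1/6 · 0.012346 = 0.0020576, 1/6 · 0.039018 = 0.0065031, 1/6 · 0.36595 = 0.060992, 1/6 · 0.6243 = 0.10405; these sum to 0.17403.
Hence P(r = 3 | data) = (0.0020576) / (0.17403) = 0.011823.

0.0118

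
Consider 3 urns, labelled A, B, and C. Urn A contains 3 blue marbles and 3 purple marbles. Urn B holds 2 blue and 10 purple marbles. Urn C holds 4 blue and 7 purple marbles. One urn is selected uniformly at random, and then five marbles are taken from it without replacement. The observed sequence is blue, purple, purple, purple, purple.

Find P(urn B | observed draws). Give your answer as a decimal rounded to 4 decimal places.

0.6364

Compute the likelihood of the observed sequence for each case: P(data | urn A) = (3/6)(3/5)(2/4)(1/3)(0/2) = 0; P(data | urn B) = (2/12)(10/11)(9/10)(8/9)(7/8) = 7/66; P(data | urn C) = (4/11)(7/10)(6/9)(5/8)(4/7) = 2/33.
Multiplying each by its prior: 1/3 · 0 = 0, 1/3 · 7/66 = 7/198, 1/3 · 2/33 = 2/99; with total 1/18.
Hence P(urn B | data) = (7/198) / (1/18) = 7/11.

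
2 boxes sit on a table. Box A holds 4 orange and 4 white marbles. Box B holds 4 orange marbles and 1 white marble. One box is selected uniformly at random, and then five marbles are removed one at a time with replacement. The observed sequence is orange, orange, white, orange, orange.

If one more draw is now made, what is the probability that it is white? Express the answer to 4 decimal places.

0.2828

Compute the likelihood of the observed sequence for each case: P(data | box A) = (4/8)(4/8)(4/8)(4/8)(4/8) = 0.03125; P(data | box B) = (4/5)(4/5)(1/5)(4/5)(4/5) = 0.08192.
Multiplying each by its prior: 1/2 · 0.03125 = 0.015625, 1/2 · 0.08192 = 0.04096; summing to 0.056585.
Normalising, the posterior is P(box A | data) = 0.27613, P(box B | data) = 0.72387.
The predictive probability is P(white next | data) = (1/2)(0.27613) + (1/5)(0.72387) = 0.28284.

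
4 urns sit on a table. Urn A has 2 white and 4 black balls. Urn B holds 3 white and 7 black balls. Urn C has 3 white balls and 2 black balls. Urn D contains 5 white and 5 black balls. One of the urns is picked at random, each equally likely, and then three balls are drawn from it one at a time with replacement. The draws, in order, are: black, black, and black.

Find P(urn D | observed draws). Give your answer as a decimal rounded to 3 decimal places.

For each hypothesis, P(data | H) works out to: P(data | urn A) = (4/6)(4/6)(4/6) = 0.2963; P(data | urn B) = (7/10)(7/10)(7/10) = 0.343; P(data | urn C) = (2/5)(2/5)(2/5) = 0.064; P(data | urn D) = (5/10)(5/10)(5/10) = 0.125.
Weighting by the prior gives 1/4 · 0.2963 = 0.074074, 1/4 · 0.343 = 0.08575, 1/4 · 0.064 = 0.016, 1/4 · 0.125 = 0.03125; with total 0.20707.
So P(urn D | data) = (0.03125) / (0.20707) = 0.15091.

0.151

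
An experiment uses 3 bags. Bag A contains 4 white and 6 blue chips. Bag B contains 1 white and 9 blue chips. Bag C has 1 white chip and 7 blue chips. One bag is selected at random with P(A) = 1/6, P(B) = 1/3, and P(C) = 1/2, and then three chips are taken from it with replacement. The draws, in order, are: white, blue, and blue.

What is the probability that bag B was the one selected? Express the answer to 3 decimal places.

0.273

Under each hypothesis, the probability of the observed sequence is: P(data | bag A) = (4/10)(6/10)(6/10) = 0.144; P(data | bag B) = (1/10)(9/10)(9/10) = 0.081; P(data | bag C) = (1/8)(7/8)(7/8) = 0.095703.
The prior-weighted likelihoods are 1/6 · 0.144 = 0.024, 1/3 · 0.081 = 0.027, 1/2 · 0.095703 = 0.047852; these sum to 0.098852.
Therefore the posterior P(bag B | data) = (0.027) / (0.098852) = 0.27314.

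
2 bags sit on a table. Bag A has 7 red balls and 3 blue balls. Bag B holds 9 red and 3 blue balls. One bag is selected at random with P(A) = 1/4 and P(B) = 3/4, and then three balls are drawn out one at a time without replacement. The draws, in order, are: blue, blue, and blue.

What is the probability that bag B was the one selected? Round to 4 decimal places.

The likelihood of the observed sequence under each hypothesis: P(data | bag A) = (3/10)(2/9)(1/8) = 0.0083333; P(data | bag B) = (3/12)(2/11)(1/10) = 0.0045455.
Multiplying each by its prior: 1/4 · 0.0083333 = 0.0020833, 3/4 · 0.0045455 = 0.0034091; with total 0.0054924.
So P(bag B | data) = (0.0034091) / (0.0054924) = 0.62069.

0.6207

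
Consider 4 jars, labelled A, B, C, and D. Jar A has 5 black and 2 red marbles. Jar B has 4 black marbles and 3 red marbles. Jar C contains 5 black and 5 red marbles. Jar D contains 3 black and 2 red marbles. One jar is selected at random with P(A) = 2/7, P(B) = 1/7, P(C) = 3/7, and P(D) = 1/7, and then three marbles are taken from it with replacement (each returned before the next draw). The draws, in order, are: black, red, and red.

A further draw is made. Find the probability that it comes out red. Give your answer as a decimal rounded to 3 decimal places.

0.439

Compute the likelihood of the observed sequence for each case: P(data | jar A) = (5/7)(2/7)(2/7) = 0.058309; P(data | jar B) = (4/7)(3/7)(3/7) = 0.10496; P(data | jar C) = (5/10)(5/10)(5/10) = 0.125; P(data | jar D) = (3/5)(2/5)(2/5) = 0.096.
The prior-weighted likelihoods are 2/7 · 0.058309 = 0.01666, 1/7 · 0.10496 = 0.014994, 3/7 · 0.125 = 0.053571, 1/7 · 0.096 = 0.013714; with total 0.098939.
Dividing through by the total gives posterior P(jar A | data) = 0.16838, P(jar B | data) = 0.15155, P(jar C | data) = 0.54146, P(jar D | data) = 0.13861.
The predictive probability is P(red next | data) = (2/7)(0.16838) + (3/7)(0.15155) + (1/2)(0.54146) + (2/5)(0.13861) = 0.43923.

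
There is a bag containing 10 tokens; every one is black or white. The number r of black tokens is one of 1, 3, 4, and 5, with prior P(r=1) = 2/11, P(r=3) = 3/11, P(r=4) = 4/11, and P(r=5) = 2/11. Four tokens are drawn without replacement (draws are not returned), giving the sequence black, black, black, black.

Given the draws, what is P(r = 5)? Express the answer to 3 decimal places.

0.714

The likelihood of the observed sequence under each hypothesis: P(data | r = 1) = (1/10)(0/9) = 0; P(data | r = 3) = (3/10)(2/9)(1/8)(0/7) = 0; P(data | r = 4) = (4/10)(3/9)(2/8)(1/7) = 0.0047619; P(data | r = 5) = (5/10)(4/9)(3/8)(2/7) = 0.02381.
The prior-weighted likelihoods are 2/11 · 0 = 0, 3/11 · 0 = 0, 4/11 · 0.0047619 = 0.0017316, 2/11 · 0.02381 = 0.004329; with total 0.0060606.
So P(r = 5 | data) = (0.004329) / (0.0060606) = 0.71429.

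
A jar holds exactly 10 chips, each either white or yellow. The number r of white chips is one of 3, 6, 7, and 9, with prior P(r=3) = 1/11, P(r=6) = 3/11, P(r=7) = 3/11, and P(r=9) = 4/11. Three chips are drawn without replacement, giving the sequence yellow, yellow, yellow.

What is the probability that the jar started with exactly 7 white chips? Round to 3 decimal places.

For each hypothesis, P(data | H) works out to: P(data | r = 3) = (7/10)(6/9)(5/8) = 7/24; P(data | r = 6) = (4/10)(3/9)(2/8) = 1/30; P(data | r = 7) = (3/10)(2/9)(1/8) = 1/120; P(data | r = 9) = (1/10)(0/9) = 0.
Weighting by the prior gives 1/11 · 7/24 = 7/264, 3/11 · 1/30 = 1/110, 3/11 · 1/120 = 1/440, 4/11 · 0 = 0; summing to 5/132.
By Bayes' rule, P(r = 7 | data) = (1/440) / (5/132) = 3/50.

0.060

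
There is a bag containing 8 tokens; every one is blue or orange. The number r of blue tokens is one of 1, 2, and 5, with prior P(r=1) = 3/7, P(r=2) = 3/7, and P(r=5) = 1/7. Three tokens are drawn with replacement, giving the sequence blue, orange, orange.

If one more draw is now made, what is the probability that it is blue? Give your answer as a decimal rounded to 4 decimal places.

Compute the likelihood of the observed sequence for each case: P(data | r = 1) = (1/8)(7/8)(7/8) = 0.095703; P(data | r = 2) = (2/8)(6/8)(6/8) = 0.14062; P(data | r = 5) = (5/8)(3/8)(3/8) = 0.087891.
The prior-weighted likelihoods are 3/7 · 0.095703 = 0.041016, 3/7 · 0.14062 = 0.060268, 1/7 · 0.087891 = 0.012556; summing to 0.11384.
The posterior is then P(r = 1 | data) = 0.36029, P(r = 2 | data) = 0.52941, P(r = 5 | data) = 0.11029.
So P(blue next | data) = Σ P(blue next | H) P(H | data) = (1/8)(0.36029) + (1/4)(0.52941) + (5/8)(0.11029) = 0.24632.

0.2463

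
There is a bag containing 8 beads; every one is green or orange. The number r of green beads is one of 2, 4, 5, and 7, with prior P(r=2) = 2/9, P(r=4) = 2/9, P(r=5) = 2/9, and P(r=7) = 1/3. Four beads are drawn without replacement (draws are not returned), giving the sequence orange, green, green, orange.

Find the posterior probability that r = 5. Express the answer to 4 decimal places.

For each hypothesis, P(data | H) works out to: P(data | r = 2) = (6/8)(2/7)(1/6)(5/5) = 1/28; P(data | r = 4) = (4/8)(4/7)(3/6)(3/5) = 3/35; P(data | r = 5) = (3/8)(5/7)(4/6)(2/5) = 1/14; P(data | r = 7) = (1/8)(7/7)(6/6)(0/5) = 0.
Weighting by the prior gives 2/9 · 1/28 = 1/126, 2/9 · 3/35 = 2/105, 2/9 · 1/14 = 1/63, 1/3 · 0 = 0; summing to 3/70.
By Bayes' rule, P(r = 5 | data) = (1/63) / (3/70) = 10/27.

0.3704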